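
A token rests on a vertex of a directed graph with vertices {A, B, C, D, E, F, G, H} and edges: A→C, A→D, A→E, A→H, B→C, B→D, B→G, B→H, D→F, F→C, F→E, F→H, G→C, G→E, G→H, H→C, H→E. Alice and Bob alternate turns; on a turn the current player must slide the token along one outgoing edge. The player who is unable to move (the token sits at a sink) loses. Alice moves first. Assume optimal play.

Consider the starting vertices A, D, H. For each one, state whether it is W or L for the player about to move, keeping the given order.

A: W, D: L, H: W

Compute win/loss labels from the base case upward. A position with no move is L. Any other position is W if it can reach an L in one move, else L.
Every edge goes from a vertex to one that appears earlier in the order C, E, H, G, F, D, B, A, so processing vertices in that order labels each vertex after all of its successors.
C: no outgoing edge → L
E: no outgoing edge → L
H: reaches L-position E → W
G: reaches L-position E → W
F: reaches L-position E → W
D: only reaches F(W), which is W → L
B: reaches L-position D → W
A: reaches L-position D → W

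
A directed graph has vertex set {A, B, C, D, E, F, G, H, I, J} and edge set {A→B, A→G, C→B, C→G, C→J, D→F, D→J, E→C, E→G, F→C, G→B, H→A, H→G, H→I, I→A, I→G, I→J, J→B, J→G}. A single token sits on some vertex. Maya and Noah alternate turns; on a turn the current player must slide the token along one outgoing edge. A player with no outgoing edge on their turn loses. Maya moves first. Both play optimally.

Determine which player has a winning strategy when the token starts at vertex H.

Classify positions by backward induction: terminal positions (no move available) are L. From any other position, the mover wins iff some move reaches an L.
Every edge goes from a vertex to one that appears earlier in the order B, G, J, C, F, D, A, E, I, H, so processing vertices in that order labels each vertex after all of its successors.
B: no outgoing edge → L
G: W (go to B, an L position)
J: W (go to B, an L position)
C: W (go to B, an L position)
F: L (sole option C(W) is W)
D: W (go to F, an L position)
A: W (go to B, an L position)
E: L (options C(W), G(W) are all W)
I: L (options A(W), J(W), G(W) are all W)
H: W (go to I, an L position)
From H Maya can move to I, reaching an L position.

Maya wins.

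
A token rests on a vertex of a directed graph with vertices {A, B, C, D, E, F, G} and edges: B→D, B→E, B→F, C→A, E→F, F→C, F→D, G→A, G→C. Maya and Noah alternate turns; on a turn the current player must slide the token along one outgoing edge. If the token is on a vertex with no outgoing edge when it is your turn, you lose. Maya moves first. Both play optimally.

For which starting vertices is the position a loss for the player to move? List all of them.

A, D, E

Compute win/loss labels from the base case upward. A position with no move is L. Any other position is W if it can reach an L in one move, else L.
Every edge goes from a vertex to one that appears earlier in the order D, A, C, F, G, E, B, so processing vertices in that order labels each vertex after all of its successors.
D: no outgoing edge → L
A: no outgoing edge → L
C: →A(L), so W
F: →D(L), so W
G: →A(L), so W
E: →F(W) only, which is W, so L
B: →E(L), so W
Reading off the rows marked L gives the requested list; there are 3 such vertices.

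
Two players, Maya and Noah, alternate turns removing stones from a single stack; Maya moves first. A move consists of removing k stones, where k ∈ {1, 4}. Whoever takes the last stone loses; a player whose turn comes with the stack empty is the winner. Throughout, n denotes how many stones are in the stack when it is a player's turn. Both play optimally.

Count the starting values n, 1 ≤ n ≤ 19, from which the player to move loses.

8

Build the W/L table. Terminal = W. A non-terminal position is W if it has a move to some L; otherwise it is L.
n=0: no move; the opponent has just taken the last stone and therefore loses → W
n=1: the only move is to 0(W), a W ⇒ L
n=2: can move to 1, which is L ⇒ W
n=3: the only move is to 2(W), a W ⇒ L
n=4: can move to 3, which is L ⇒ W
n=5: can move to 1, which is L ⇒ W
n=6: moves to 5(W), 2(W); every one is W ⇒ L
n=7: can move to 6, which is L ⇒ W
n=8: moves to 7(W), 4(W); every one is W ⇒ L
n=9: can move to 8, which is L ⇒ W
n=10: can move to 6, which is L ⇒ W
n=11: moves to 10(W), 7(W); every one is W ⇒ L
n=12: can move to 11, which is L ⇒ W
n=13: moves to 12(W), 9(W); every one is W ⇒ L
n=14: can move to 13, which is L ⇒ W
n=15: can move to 11, which is L ⇒ W
n=16: moves to 15(W), 12(W); every one is W ⇒ L
n=17: can move to 16, which is L ⇒ W
n=18: moves to 17(W), 14(W); every one is W ⇒ L
n=19: can move to 18, which is L ⇒ W
L entries with 1 ≤ n ≤ 19 (the range starts at n=1): n = 1, 3, 6, 8, 11, 13, 16, 18; that makes 8.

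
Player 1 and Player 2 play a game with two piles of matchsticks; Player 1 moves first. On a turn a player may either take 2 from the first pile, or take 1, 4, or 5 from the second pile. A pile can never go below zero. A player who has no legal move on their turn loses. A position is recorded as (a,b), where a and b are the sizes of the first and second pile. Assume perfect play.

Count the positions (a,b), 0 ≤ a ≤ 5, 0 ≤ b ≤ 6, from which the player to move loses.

12

Build the W/L table. Terminal = L. A non-terminal position is W if it has a move to some L; otherwise it is L.
Every move lowers a or b (never raises either), so fill the grid row by row in increasing a, and left to right within a row: each cell's successors are then already labelled.
      b=0  b=1  b=2  b=3  b=4  b=5  b=6
a=0:    L    W    L    W    W    W    W
a=1:    L    W    L    W    W    W    W
a=2:    W    L    W    L    W    W    W
a=3:    W    L    W    L    W    W    W
a=4:    L    W    L    W    W    W    W
a=5:    L    W    L    W    W    W    W
Cells with no legal move (terminal, hence L): (0,0), (1,0).
The remaining L cells, each justified by listing all of its moves:
(0,2): L (sole option (0,1)(W) is W)
(1,2): L (sole option (1,1)(W) is W)
(2,1): L (options (0,1)(W), (2,0)(W) are all W)
(2,3): L (options (0,3)(W), (2,2)(W) are all W)
(3,1): L (options (1,1)(W), (3,0)(W) are all W)
(3,3): L (options (1,3)(W), (3,2)(W) are all W)
(4,0): L (sole option (2,0)(W) is W)
(4,2): L (options (2,2)(W), (4,1)(W) are all W)
(5,0): L (sole option (3,0)(W) is W)
(5,2): L (options (3,2)(W), (5,1)(W) are all W)
Every other cell has at least one move into one of the L cells above, so it is W.
L cells per row: a=0: 2, a=1: 2, a=2: 2, a=3: 2, a=4: 2, a=5: 2; total 12.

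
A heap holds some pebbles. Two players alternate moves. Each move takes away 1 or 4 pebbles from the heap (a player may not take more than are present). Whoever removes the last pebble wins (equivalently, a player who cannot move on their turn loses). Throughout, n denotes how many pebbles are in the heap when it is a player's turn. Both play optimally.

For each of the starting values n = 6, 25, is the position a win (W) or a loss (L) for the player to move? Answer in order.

6: W, 25: L

Classify positions by backward induction: terminal positions (no move available) are L. From any other position, the mover wins iff some move reaches an L.
n=0: no move → L
n=1: can move to 0, which is L ⇒ W
n=2: the only move is to 1(W), a W ⇒ L
n=3: can move to 2, which is L ⇒ W
n=4: can move to 0, which is L ⇒ W
n=5: moves to 4(W), 1(W); every one is W ⇒ L
n=6: can move to 5, which is L ⇒ W
n=7: moves to 6(W), 3(W); every one is W ⇒ L
n=8: can move to 7, which is L ⇒ W
n=9: can move to 5, which is L ⇒ W
n=10: moves to 9(W), 6(W); every one is W ⇒ L
n=11: can move to 10, which is L ⇒ W
n=12: moves to 11(W), 8(W); every one is W ⇒ L
n=13: can move to 12, which is L ⇒ W
n=14: can move to 10, which is L ⇒ W
n=15: moves to 14(W), 11(W); every one is W ⇒ L
n=16: can move to 15, which is L ⇒ W
n=17: moves to 16(W), 13(W); every one is W ⇒ L
n=18: can move to 17, which is L ⇒ W
n=19: can move to 15, which is L ⇒ W
n=20: moves to 19(W), 16(W); every one is W ⇒ L
n=21: can move to 20, which is L ⇒ W
n=22: moves to 21(W), 18(W); every one is W ⇒ L
n=23: can move to 22, which is L ⇒ W
n=24: can move to 20, which is L ⇒ W
n=25: moves to 24(W), 21(W); every one is W ⇒ L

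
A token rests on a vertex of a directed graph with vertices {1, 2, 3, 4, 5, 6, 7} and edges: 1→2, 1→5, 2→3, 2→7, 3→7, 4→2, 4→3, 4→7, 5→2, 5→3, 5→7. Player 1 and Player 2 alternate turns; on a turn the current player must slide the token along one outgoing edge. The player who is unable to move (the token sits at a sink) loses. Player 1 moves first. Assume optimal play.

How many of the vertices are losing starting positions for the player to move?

3

Classify positions by backward induction: terminal positions (no move available) are L. From any other position, the mover wins iff some move reaches an L.
Every edge goes from a vertex to one that appears earlier in the order 6, 7, 3, 2, 4, 5, 1, so processing vertices in that order labels each vertex after all of its successors.
6: no outgoing edge → L
7: no outgoing edge → L
3: W (go to 7, an L position)
2: W (go to 7, an L position)
4: W (go to 7, an L position)
5: W (go to 7, an L position)
1: L (options 5(W), 2(W) are all W)
The L vertices are 1, 6, 7; that is 3 in all.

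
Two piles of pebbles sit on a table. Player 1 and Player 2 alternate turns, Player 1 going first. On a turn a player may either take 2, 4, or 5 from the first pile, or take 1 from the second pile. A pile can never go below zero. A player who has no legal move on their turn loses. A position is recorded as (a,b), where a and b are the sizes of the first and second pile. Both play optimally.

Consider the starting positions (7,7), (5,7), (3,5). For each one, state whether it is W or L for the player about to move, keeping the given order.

Work bottom-up. With no move the player to move loses. Otherwise the position is W if at least one move leads to an L position for the opponent, and L if every move leads to a W.
No move ever increases a pile, so every position that can arise here has a ≤ 7 and b ≤ 7; it is enough to label the cells with 0 ≤ a ≤ 7 and 0 ≤ b ≤ 7.
Every move lowers a or b (never raises either), so fill the grid row by row in increasing a, and left to right within a row: each cell's successors are then already labelled.
      b=0  b=1  b=2  b=3  b=4  b=5  b=6  b=7
a=0:    L    W    L    W    L    W    L    W
a=1:    L    W    L    W    L    W    L    W
a=2:    W    L    W    L    W    L    W    L
a=3:    W    L    W    L    W    L    W    L
a=4:    W    W    W    W    W    W    W    W
a=5:    W    W    W    W    W    W    W    W
a=6:    W    W    W    W    W    W    W    W
a=7:    L    W    L    W    L    W    L    W
Cells with no legal move (terminal, hence L): (0,0), (1,0).
The remaining L cells, each justified by listing all of its moves:
(0,2): →(0,1)(W) only, which is W, so L
(0,4): →(0,3)(W) only, which is W, so L
(0,6): →(0,5)(W) only, which is W, so L
(1,2): →(1,1)(W) only, which is W, so L
(1,4): →(1,3)(W) only, which is W, so L
(1,6): →(1,5)(W) only, which is W, so L
(2,1): →(0,1)(W), (2,0)(W) — all W, so L
(2,3): →(0,3)(W), (2,2)(W) — all W, so L
(2,5): →(0,5)(W), (2,4)(W) — all W, so L
(2,7): →(0,7)(W), (2,6)(W) — all W, so L
(3,1): →(1,1)(W), (3,0)(W) — all W, so L
(3,3): →(1,3)(W), (3,2)(W) — all W, so L
(3,5): →(1,5)(W), (3,4)(W) — all W, so L
(3,7): →(1,7)(W), (3,6)(W) — all W, so L
(7,0): →(5,0)(W), (3,0)(W), (2,0)(W) — all W, so L
(7,2): →(5,2)(W), (3,2)(W), (2,2)(W), (7,1)(W) — all W, so L
(7,4): →(5,4)(W), (3,4)(W), (2,4)(W), (7,3)(W) — all W, so L
(7,6): →(5,6)(W), (3,6)(W), (2,6)(W), (7,5)(W) — all W, so L
Every other cell has at least one move into one of the L cells above, so it is W.
(7,7): the move to (3,7) reaches an L cell, so W
(5,7): the move to (3,7) reaches an L cell, so W
(3,5): one of the L cells justified above, so L

(7,7): W, (5,7): W, (3,5): L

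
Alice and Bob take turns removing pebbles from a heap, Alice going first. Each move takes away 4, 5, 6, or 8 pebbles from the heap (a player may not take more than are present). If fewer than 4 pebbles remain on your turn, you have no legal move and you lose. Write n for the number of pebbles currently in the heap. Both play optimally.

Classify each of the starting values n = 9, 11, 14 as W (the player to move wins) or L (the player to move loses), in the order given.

9: W, 11: W, 14: L

Build the W/L table. Terminal = L. A non-terminal position is W if it has a move to some L; otherwise it is L.
n=0: no move → L
n=1: no move → L
n=2: no move → L
n=3: no move → L
n=4: W (go to 0, an L position)
n=5: W (go to 1, an L position)
n=6: W (go to 2, an L position)
n=7: W (go to 3, an L position)
n=8: W (go to 3, an L position)
n=9: W (go to 3, an L position)
n=10: W (go to 2, an L position)
n=11: W (go to 3, an L position)
n=12: L (options 8(W), 7(W), 6(W), 4(W) are all W)
n=13: L (options 9(W), 8(W), 7(W), 5(W) are all W)
n=14: L (options 10(W), 9(W), 8(W), 6(W) are all W)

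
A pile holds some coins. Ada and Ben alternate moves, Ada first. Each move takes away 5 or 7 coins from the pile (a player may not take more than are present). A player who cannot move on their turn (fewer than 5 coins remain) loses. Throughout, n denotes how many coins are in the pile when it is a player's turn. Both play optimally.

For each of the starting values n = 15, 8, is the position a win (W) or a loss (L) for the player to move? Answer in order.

15: L, 8: W

Classify positions by backward induction: terminal positions (no move available) are L. From any other position, the mover wins iff some move reaches an L.
n=0: no move → L
n=1: no move → L
n=2: no move → L
n=3: no move → L
n=4: no move → L
n=5: reaches L-position 0 → W
n=6: reaches L-position 1 → W
n=7: reaches L-position 2 → W
n=8: reaches L-position 3 → W
n=9: reaches L-position 4 → W
n=10: reaches L-position 3 → W
n=11: reaches L-position 4 → W
n=12: only reaches 7(W), 5(W), all W → L
n=13: only reaches 8(W), 6(W), all W → L
n=14: only reaches 9(W), 7(W), all W → L
n=15: only reaches 10(W), 8(W), all W → L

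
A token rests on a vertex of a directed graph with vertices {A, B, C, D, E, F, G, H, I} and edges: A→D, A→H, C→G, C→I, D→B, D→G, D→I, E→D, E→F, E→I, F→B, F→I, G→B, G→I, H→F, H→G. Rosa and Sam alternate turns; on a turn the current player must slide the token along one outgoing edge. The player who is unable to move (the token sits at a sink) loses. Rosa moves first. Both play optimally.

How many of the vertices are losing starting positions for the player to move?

Build the W/L table. Terminal = L. A non-terminal position is W if it has a move to some L; otherwise it is L.
Every edge goes from a vertex to one that appears earlier in the order B, I, F, G, D, H, C, E, A, so processing vertices in that order labels each vertex after all of its successors.
B: no outgoing edge → L
I: no outgoing edge → L
F: W (go to I, an L position)
G: W (go to I, an L position)
D: W (go to I, an L position)
H: L (options G(W), F(W) are all W)
C: W (go to I, an L position)
E: W (go to I, an L position)
A: W (go to H, an L position)
The L vertices are B, H, I; that is 3 in all.

3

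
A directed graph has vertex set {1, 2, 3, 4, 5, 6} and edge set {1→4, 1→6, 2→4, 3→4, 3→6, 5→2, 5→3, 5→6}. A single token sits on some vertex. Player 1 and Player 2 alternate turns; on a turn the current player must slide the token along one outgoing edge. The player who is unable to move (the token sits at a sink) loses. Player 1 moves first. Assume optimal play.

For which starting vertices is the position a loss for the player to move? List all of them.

4, 6

Positions with no move are L. A position that does have a move is losing for the player to move precisely when every available move leads to a winning position for the opponent. Fill in the labels:
Every edge goes from a vertex to one that appears earlier in the order 4, 6, 1, 3, 2, 5, so processing vertices in that order labels each vertex after all of its successors.
4: no outgoing edge → L
6: no outgoing edge → L
1: W (go to 6, an L position)
3: W (go to 6, an L position)
2: W (go to 4, an L position)
5: W (go to 6, an L position)
Reading off the rows marked L gives the requested list; there are 2 such vertices.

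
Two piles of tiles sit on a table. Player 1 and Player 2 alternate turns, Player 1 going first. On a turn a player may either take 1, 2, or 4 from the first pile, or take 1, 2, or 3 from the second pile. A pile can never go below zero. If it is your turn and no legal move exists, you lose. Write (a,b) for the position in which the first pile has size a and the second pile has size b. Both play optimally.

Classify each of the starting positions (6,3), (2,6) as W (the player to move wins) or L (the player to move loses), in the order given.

(6,3): W, (2,6): L

Label each position W (a win for the player to move) or L (a loss). A position with no legal move is L; any other position is W exactly when some move reaches an L, and L when every move reaches a W.
No move ever increases a pile, so every position that can arise here has a ≤ 6 and b ≤ 6; it is enough to label the cells with 0 ≤ a ≤ 6 and 0 ≤ b ≤ 6.
Every move lowers a or b (never raises either), so fill the grid row by row in increasing a, and left to right within a row: each cell's successors are then already labelled.
      b=0  b=1  b=2  b=3  b=4  b=5  b=6
a=0:    L    W    W    W    L    W    W
a=1:    W    L    W    W    W    L    W
a=2:    W    W    L    W    W    W    L
a=3:    L    W    W    W    L    W    W
a=4:    W    L    W    W    W    L    W
a=5:    W    W    L    W    W    W    L
a=6:    L    W    W    W    L    W    W
Cells with no legal move (terminal, hence L): (0,0).
The remaining L cells, each justified by listing all of its moves:
(0,4): L (options (0,3)(W), (0,2)(W), (0,1)(W) are all W)
(1,1): L (options (0,1)(W), (1,0)(W) are all W)
(1,5): L (options (0,5)(W), (1,4)(W), (1,3)(W), (1,2)(W) are all W)
(2,2): L (options (1,2)(W), (0,2)(W), (2,1)(W), (2,0)(W) are all W)
(2,6): L (options (1,6)(W), (0,6)(W), (2,5)(W), (2,4)(W), (2,3)(W) are all W)
(3,0): L (options (2,0)(W), (1,0)(W) are all W)
(3,4): L (options (2,4)(W), (1,4)(W), (3,3)(W), (3,2)(W), (3,1)(W) are all W)
(4,1): L (options (3,1)(W), (2,1)(W), (0,1)(W), (4,0)(W) are all W)
(4,5): L (options (3,5)(W), (2,5)(W), (0,5)(W), (4,4)(W), (4,3)(W), (4,2)(W) are all W)
(5,2): L (options (4,2)(W), (3,2)(W), (1,2)(W), (5,1)(W), (5,0)(W) are all W)
(5,6): L (options (4,6)(W), (3,6)(W), (1,6)(W), (5,5)(W), (5,4)(W), (5,3)(W) are all W)
(6,0): L (options (5,0)(W), (4,0)(W), (2,0)(W) are all W)
(6,4): L (options (5,4)(W), (4,4)(W), (2,4)(W), (6,3)(W), (6,2)(W), (6,1)(W) are all W)
Every other cell has at least one move into one of the L cells above, so it is W.
(6,3): the move to (6,0) reaches an L cell, so W
(2,6): one of the L cells justified above, so L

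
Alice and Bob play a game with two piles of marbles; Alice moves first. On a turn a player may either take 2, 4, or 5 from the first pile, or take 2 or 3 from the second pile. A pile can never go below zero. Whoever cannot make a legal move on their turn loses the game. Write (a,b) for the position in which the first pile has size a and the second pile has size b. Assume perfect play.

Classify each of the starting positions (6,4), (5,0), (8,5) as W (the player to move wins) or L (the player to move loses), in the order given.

Work bottom-up. With no move the player to move loses. Otherwise the position is W if at least one move leads to an L position for the opponent, and L if every move leads to a W.
No move ever increases a pile, so every position that can arise here has a ≤ 8 and b ≤ 5; it is enough to label the cells with 0 ≤ a ≤ 8 and 0 ≤ b ≤ 5.
Every move lowers a or b (never raises either), so fill the grid row by row in increasing a, and left to right within a row: each cell's successors are then already labelled.
      b=0  b=1  b=2  b=3  b=4  b=5
a=0:    L    L    W    W    W    L
a=1:    L    L    W    W    W    L
a=2:    W    W    L    L    W    W
a=3:    W    W    L    L    W    W
a=4:    W    W    W    W    L    W
a=5:    W    W    W    W    L    W
a=6:    W    W    W    W    W    W
a=7:    L    L    W    W    W    L
a=8:    L    L    W    W    W    L
Cells with no legal move (terminal, hence L): (0,0), (0,1), (1,0), (1,1).
The remaining L cells, each justified by listing all of its moves:
(0,5): moves to (0,3)(W), (0,2)(W); every one is W ⇒ L
(1,5): moves to (1,3)(W), (1,2)(W); every one is W ⇒ L
(2,2): moves to (0,2)(W), (2,0)(W); every one is W ⇒ L
(2,3): moves to (0,3)(W), (2,1)(W), (2,0)(W); every one is W ⇒ L
(3,2): moves to (1,2)(W), (3,0)(W); every one is W ⇒ L
(3,3): moves to (1,3)(W), (3,1)(W), (3,0)(W); every one is W ⇒ L
(4,4): moves to (2,4)(W), (0,4)(W), (4,2)(W), (4,1)(W); every one is W ⇒ L
(5,4): moves to (3,4)(W), (1,4)(W), (0,4)(W), (5,2)(W), (5,1)(W); every one is W ⇒ L
(7,0): moves to (5,0)(W), (3,0)(W), (2,0)(W); every one is W ⇒ L
(7,1): moves to (5,1)(W), (3,1)(W), (2,1)(W); every one is W ⇒ L
(7,5): moves to (5,5)(W), (3,5)(W), (2,5)(W), (7,3)(W), (7,2)(W); every one is W ⇒ L
(8,0): moves to (6,0)(W), (4,0)(W), (3,0)(W); every one is W ⇒ L
(8,1): moves to (6,1)(W), (4,1)(W), (3,1)(W); every one is W ⇒ L
(8,5): moves to (6,5)(W), (4,5)(W), (3,5)(W), (8,3)(W), (8,2)(W); every one is W ⇒ L
Every other cell has at least one move into one of the L cells above, so it is W.
(6,4): the move to (4,4) reaches an L cell, so W
(5,0): the move to (1,0) reaches an L cell, so W
(8,5): one of the L cells justified above, so L

(6,4): W, (5,0): W, (8,5): L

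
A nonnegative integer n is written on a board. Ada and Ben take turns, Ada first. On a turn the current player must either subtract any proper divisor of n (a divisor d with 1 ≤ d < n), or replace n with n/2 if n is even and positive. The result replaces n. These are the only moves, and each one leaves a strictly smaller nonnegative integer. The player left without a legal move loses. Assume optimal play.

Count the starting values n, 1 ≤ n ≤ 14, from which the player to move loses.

7

Use the standard recursion: the mover loses at a terminal position; elsewhere, the mover wins exactly when some move hands the opponent an L position.
n=0: no move → L
n=1: no move → L
n=2: W (go to 1, an L position)
n=3: L (sole option 2(W) is W)
n=4: W (go to 3, an L position)
n=5: L (sole option 4(W) is W)
n=6: W (go to 3, an L position)
n=7: L (sole option 6(W) is W)
n=8: W (go to 7, an L position)
n=9: L (options 6(W), 8(W) are all W)
n=10: W (go to 5, an L position)
n=11: L (sole option 10(W) is W)
n=12: W (go to 9, an L position)
n=13: L (sole option 12(W) is W)
n=14: W (go to 7, an L position)
L entries with 1 ≤ n ≤ 14 (n=0 is outside the asked range and is not counted): n = 1, 3, 5, 7, 9, 11, 13; that makes 7.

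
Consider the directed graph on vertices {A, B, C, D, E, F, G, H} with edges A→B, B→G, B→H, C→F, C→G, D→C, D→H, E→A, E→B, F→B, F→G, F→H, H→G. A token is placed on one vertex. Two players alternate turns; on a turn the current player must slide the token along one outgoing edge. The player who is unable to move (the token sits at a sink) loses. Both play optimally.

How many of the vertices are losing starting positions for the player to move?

3

Use the standard recursion: the mover loses at a terminal position; elsewhere, the mover wins exactly when some move hands the opponent an L position.
Every edge goes from a vertex to one that appears earlier in the order G, H, B, F, A, C, E, D, so processing vertices in that order labels each vertex after all of its successors.
G: no outgoing edge → L
H: →G(L), so W
B: →G(L), so W
F: →G(L), so W
A: →B(W) only, which is W, so L
C: →G(L), so W
E: →A(L), so W
D: →C(W), H(W) — all W, so L
The L vertices are A, D, G; that is 3 in all.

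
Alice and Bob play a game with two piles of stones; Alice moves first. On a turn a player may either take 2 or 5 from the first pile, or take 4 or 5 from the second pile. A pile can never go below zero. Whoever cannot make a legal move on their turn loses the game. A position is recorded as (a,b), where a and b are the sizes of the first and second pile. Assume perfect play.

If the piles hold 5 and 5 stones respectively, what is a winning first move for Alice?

Build the W/L table. Terminal = L. A non-terminal position is W if it has a move to some L; otherwise it is L.
No move ever increases a pile, so every position that can arise here has a ≤ 5 and b ≤ 5; it is enough to label the cells with 0 ≤ a ≤ 5 and 0 ≤ b ≤ 5.
Every move lowers a or b (never raises either), so fill the grid row by row in increasing a, and left to right within a row: each cell's successors are then already labelled.
      b=0  b=1  b=2  b=3  b=4  b=5
a=0:    L    L    L    L    W    W
a=1:    L    L    L    L    W    W
a=2:    W    W    W    W    L    L
a=3:    W    W    W    W    L    L
a=4:    L    L    L    L    W    W
a=5:    W    W    W    W    W    W
Cells with no legal move (terminal, hence L): (0,0), (0,1), (0,2), (0,3), (1,0), (1,1), (1,2), (1,3).
The remaining L cells, each justified by listing all of its moves:
(2,4): moves to (0,4)(W), (2,0)(W); every one is W ⇒ L
(2,5): moves to (0,5)(W), (2,1)(W), (2,0)(W); every one is W ⇒ L
(3,4): moves to (1,4)(W), (3,0)(W); every one is W ⇒ L
(3,5): moves to (1,5)(W), (3,1)(W), (3,0)(W); every one is W ⇒ L
(4,0): the only move is to (2,0)(W), a W ⇒ L
(4,1): the only move is to (2,1)(W), a W ⇒ L
(4,2): the only move is to (2,2)(W), a W ⇒ L
(4,3): the only move is to (2,3)(W), a W ⇒ L
Every other cell has at least one move into one of the L cells above, so it is W.
From (5,5), the L positions reachable in one move are: (3,5).

Move to (3,5).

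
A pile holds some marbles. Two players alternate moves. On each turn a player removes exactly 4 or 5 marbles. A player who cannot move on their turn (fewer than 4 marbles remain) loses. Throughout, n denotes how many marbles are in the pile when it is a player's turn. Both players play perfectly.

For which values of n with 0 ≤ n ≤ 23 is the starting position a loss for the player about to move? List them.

Positions with no move are L. A position that does have a move is losing for the player to move precisely when every available move leads to a winning position for the opponent. Fill in the labels:
n=0: no move → L
n=1: no move → L
n=2: no move → L
n=3: no move → L
n=4: reaches L-position 0 → W
n=5: reaches L-position 1 → W
n=6: reaches L-position 2 → W
n=7: reaches L-position 3 → W
n=8: reaches L-position 3 → W
n=9: only reaches 5(W), 4(W), all W → L
n=10: only reaches 6(W), 5(W), all W → L
n=11: only reaches 7(W), 6(W), all W → L
n=12: only reaches 8(W), 7(W), all W → L
n=13: reaches L-position 9 → W
n=14: reaches L-position 10 → W
n=15: reaches L-position 11 → W
n=16: reaches L-position 12 → W
n=17: reaches L-position 12 → W
n=18: only reaches 14(W), 13(W), all W → L
n=19: only reaches 15(W), 14(W), all W → L
n=20: only reaches 16(W), 15(W), all W → L
n=21: only reaches 17(W), 16(W), all W → L
n=22: reaches L-position 18 → W
n=23: reaches L-position 19 → W
Reading off the rows marked L gives the requested list; there are 12 such values of n.

0, 1, 2, 3, 9, 10, 11, 12, 18, 19, 20, 21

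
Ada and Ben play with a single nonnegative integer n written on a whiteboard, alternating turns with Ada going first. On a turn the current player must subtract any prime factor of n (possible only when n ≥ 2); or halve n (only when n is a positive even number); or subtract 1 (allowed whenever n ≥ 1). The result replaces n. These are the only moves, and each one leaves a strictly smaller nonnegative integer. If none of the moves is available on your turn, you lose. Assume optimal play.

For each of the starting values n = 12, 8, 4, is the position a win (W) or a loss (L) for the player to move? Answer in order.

12: W, 8: W, 4: L

Use the standard recursion: the mover loses at a terminal position; elsewhere, the mover wins exactly when some move hands the opponent an L position.
n=0: no move → L
n=1: W (go to 0, an L position)
n=2: W (go to 0, an L position)
n=3: W (go to 0, an L position)
n=4: L (options 2(W), 3(W) are all W)
n=5: W (go to 0, an L position)
n=6: W (go to 4, an L position)
n=7: W (go to 0, an L position)
n=8: W (go to 4, an L position)
n=9: L (options 6(W), 8(W) are all W)
n=10: W (go to 9, an L position)
n=11: W (go to 0, an L position)
n=12: W (go to 9, an L position)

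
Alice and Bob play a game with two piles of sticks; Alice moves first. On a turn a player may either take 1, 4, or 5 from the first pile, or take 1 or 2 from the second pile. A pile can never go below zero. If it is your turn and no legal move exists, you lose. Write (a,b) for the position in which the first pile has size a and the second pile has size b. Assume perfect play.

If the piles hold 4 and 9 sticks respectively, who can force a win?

Classify positions by backward induction: terminal positions (no move available) are L. From any other position, the mover wins iff some move reaches an L.
No move ever increases a pile, so every position that can arise here has a ≤ 4 and b ≤ 9; it is enough to label the cells with 0 ≤ a ≤ 4 and 0 ≤ b ≤ 9.
Every move lowers a or b (never raises either), so fill the grid row by row in increasing a, and left to right within a row: each cell's successors are then already labelled.
      b=0  b=1  b=2  b=3  b=4  b=5  b=6  b=7  b=8  b=9
a=0:    L    W    W    L    W    W    L    W    W    L
a=1:    W    L    W    W    L    W    W    L    W    W
a=2:    L    W    W    L    W    W    L    W    W    L
a=3:    W    L    W    W    L    W    W    L    W    W
a=4:    W    W    L    W    W    L    W    W    L    W
Cells with no legal move (terminal, hence L): (0,0).
The remaining L cells, each justified by listing all of its moves:
(0,3): →(0,2)(W), (0,1)(W) — all W, so L
(0,6): →(0,5)(W), (0,4)(W) — all W, so L
(0,9): →(0,8)(W), (0,7)(W) — all W, so L
(1,1): →(0,1)(W), (1,0)(W) — all W, so L
(1,4): →(0,4)(W), (1,3)(W), (1,2)(W) — all W, so L
(1,7): →(0,7)(W), (1,6)(W), (1,5)(W) — all W, so L
(2,0): →(1,0)(W) only, which is W, so L
(2,3): →(1,3)(W), (2,2)(W), (2,1)(W) — all W, so L
(2,6): →(1,6)(W), (2,5)(W), (2,4)(W) — all W, so L
(2,9): →(1,9)(W), (2,8)(W), (2,7)(W) — all W, so L
(3,1): →(2,1)(W), (3,0)(W) — all W, so L
(3,4): →(2,4)(W), (3,3)(W), (3,2)(W) — all W, so L
(3,7): →(2,7)(W), (3,6)(W), (3,5)(W) — all W, so L
(4,2): →(3,2)(W), (0,2)(W), (4,1)(W), (4,0)(W) — all W, so L
(4,5): →(3,5)(W), (0,5)(W), (4,4)(W), (4,3)(W) — all W, so L
(4,8): →(3,8)(W), (0,8)(W), (4,7)(W), (4,6)(W) — all W, so L
Every other cell has at least one move into one of the L cells above, so it is W.
The starting position (4,9) is W: Alice should move to (0,9), handing over an L position.

Alice wins.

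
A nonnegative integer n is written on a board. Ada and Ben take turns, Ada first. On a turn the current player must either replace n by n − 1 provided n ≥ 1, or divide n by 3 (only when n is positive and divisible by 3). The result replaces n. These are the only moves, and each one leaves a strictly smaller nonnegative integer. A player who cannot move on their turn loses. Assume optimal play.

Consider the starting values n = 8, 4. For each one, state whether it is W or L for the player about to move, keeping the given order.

8: W, 4: L

Work bottom-up. With no move the player to move loses. Otherwise the position is W if at least one move leads to an L position for the opponent, and L if every move leads to a W.
n=0: no move → L
n=1: →0(L), so W
n=2: →1(W) only, which is W, so L
n=3: →2(L), so W
n=4: →3(W) only, which is W, so L
n=5: →4(L), so W
n=6: →2(L), so W
n=7: →6(W) only, which is W, so L
n=8: →7(L), so W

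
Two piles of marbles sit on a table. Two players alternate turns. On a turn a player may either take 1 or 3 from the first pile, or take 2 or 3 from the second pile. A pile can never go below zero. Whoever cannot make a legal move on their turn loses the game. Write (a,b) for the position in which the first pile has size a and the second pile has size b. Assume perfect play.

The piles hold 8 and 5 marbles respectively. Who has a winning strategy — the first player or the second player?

Label each position W (a win for the player to move) or L (a loss). A position with no legal move is L; any other position is W exactly when some move reaches an L, and L when every move reaches a W.
No move ever increases a pile, so every position that can arise here has a ≤ 8 and b ≤ 5; it is enough to label the cells with 0 ≤ a ≤ 8 and 0 ≤ b ≤ 5.
Every move lowers a or b (never raises either), so fill the grid row by row in increasing a, and left to right within a row: each cell's successors are then already labelled.
      b=0  b=1  b=2  b=3  b=4  b=5
a=0:    L    L    W    W    W    L
a=1:    W    W    L    L    W    W
a=2:    L    L    W    W    W    L
a=3:    W    W    L    L    W    W
a=4:    L    L    W    W    W    L
a=5:    W    W    L    L    W    W
a=6:    L    L    W    W    W    L
a=7:    W    W    L    L    W    W
a=8:    L    L    W    W    W    L
Cells with no legal move (terminal, hence L): (0,0), (0,1).
The remaining L cells, each justified by listing all of its moves:
(0,5): only reaches (0,3)(W), (0,2)(W), all W → L
(1,2): only reaches (0,2)(W), (1,0)(W), all W → L
(1,3): only reaches (0,3)(W), (1,1)(W), (1,0)(W), all W → L
(2,0): only reaches (1,0)(W), which is W → L
(2,1): only reaches (1,1)(W), which is W → L
(2,5): only reaches (1,5)(W), (2,3)(W), (2,2)(W), all W → L
(3,2): only reaches (2,2)(W), (0,2)(W), (3,0)(W), all W → L
(3,3): only reaches (2,3)(W), (0,3)(W), (3,1)(W), (3,0)(W), all W → L
(4,0): only reaches (3,0)(W), (1,0)(W), all W → L
(4,1): only reaches (3,1)(W), (1,1)(W), all W → L
(4,5): only reaches (3,5)(W), (1,5)(W), (4,3)(W), (4,2)(W), all W → L
(5,2): only reaches (4,2)(W), (2,2)(W), (5,0)(W), all W → L
(5,3): only reaches (4,3)(W), (2,3)(W), (5,1)(W), (5,0)(W), all W → L
(6,0): only reaches (5,0)(W), (3,0)(W), all W → L
(6,1): only reaches (5,1)(W), (3,1)(W), all W → L
(6,5): only reaches (5,5)(W), (3,5)(W), (6,3)(W), (6,2)(W), all W → L
(7,2): only reaches (6,2)(W), (4,2)(W), (7,0)(W), all W → L
(7,3): only reaches (6,3)(W), (4,3)(W), (7,1)(W), (7,0)(W), all W → L
(8,0): only reaches (7,0)(W), (5,0)(W), all W → L
(8,1): only reaches (7,1)(W), (5,1)(W), all W → L
(8,5): only reaches (7,5)(W), (5,5)(W), (8,3)(W), (8,2)(W), all W → L
Every other cell has at least one move into one of the L cells above, so it is W.
Every move from (8,5) reaches a W position, so the mover loses.

The second player wins.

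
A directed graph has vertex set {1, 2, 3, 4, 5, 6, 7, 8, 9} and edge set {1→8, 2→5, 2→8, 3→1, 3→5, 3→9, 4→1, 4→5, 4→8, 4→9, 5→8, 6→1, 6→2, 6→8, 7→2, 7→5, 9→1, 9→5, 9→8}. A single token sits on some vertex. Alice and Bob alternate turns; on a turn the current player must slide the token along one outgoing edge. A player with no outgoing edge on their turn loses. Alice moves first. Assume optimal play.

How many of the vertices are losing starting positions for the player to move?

Classify positions by backward induction: terminal positions (no move available) are L. From any other position, the mover wins iff some move reaches an L.
Every edge goes from a vertex to one that appears earlier in the order 8, 5, 1, 9, 2, 7, 3, 6, 4, so processing vertices in that order labels each vertex after all of its successors.
8: no outgoing edge → L
5: →8(L), so W
1: →8(L), so W
9: →8(L), so W
2: →8(L), so W
7: →2(W), 5(W) — all W, so L
3: →9(W), 1(W), 5(W) — all W, so L
6: →8(L), so W
4: →8(L), so W
The L vertices are 3, 7, 8; that is 3 in all.

3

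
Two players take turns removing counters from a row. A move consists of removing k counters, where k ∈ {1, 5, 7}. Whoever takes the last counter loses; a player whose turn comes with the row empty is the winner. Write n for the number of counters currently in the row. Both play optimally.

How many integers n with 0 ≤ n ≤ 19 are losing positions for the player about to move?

10

Positions with no move are W. A position that does have a move is losing for the player to move precisely when every available move leads to a winning position for the opponent. Fill in the labels:
n=0: no move; the opponent has just taken the last counter and therefore loses → W
n=1: only reaches 0(W), which is W → L
n=2: reaches L-position 1 → W
n=3: only reaches 2(W), which is W → L
n=4: reaches L-position 3 → W
n=5: only reaches 4(W), 0(W), all W → L
n=6: reaches L-position 5 → W
n=7: only reaches 6(W), 2(W), 0(W), all W → L
n=8: reaches L-position 7 → W
n=9: only reaches 8(W), 4(W), 2(W), all W → L
n=10: reaches L-position 9 → W
n=11: only reaches 10(W), 6(W), 4(W), all W → L
n=12: reaches L-position 11 → W
n=13: only reaches 12(W), 8(W), 6(W), all W → L
n=14: reaches L-position 13 → W
n=15: only reaches 14(W), 10(W), 8(W), all W → L
n=16: reaches L-position 15 → W
n=17: only reaches 16(W), 12(W), 10(W), all W → L
n=18: reaches L-position 17 → W
n=19: only reaches 18(W), 14(W), 12(W), all W → L
L entries with 0 ≤ n ≤ 19: n = 1, 3, 5, 7, 9, 11, 13, 15, 17, 19; that makes 10.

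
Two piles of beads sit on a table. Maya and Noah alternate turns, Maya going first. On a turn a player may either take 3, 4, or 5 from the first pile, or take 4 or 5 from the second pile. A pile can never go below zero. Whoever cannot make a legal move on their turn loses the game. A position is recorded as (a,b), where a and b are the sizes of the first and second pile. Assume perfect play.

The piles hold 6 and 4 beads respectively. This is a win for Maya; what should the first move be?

Work bottom-up. With no move the player to move loses. Otherwise the position is W if at least one move leads to an L position for the opponent, and L if every move leads to a W.
No move ever increases a pile, so every position that can arise here has a ≤ 6 and b ≤ 4; it is enough to label the cells with 0 ≤ a ≤ 6 and 0 ≤ b ≤ 4.
Every move lowers a or b (never raises either), so fill the grid row by row in increasing a, and left to right within a row: each cell's successors are then already labelled.
      b=0  b=1  b=2  b=3  b=4
a=0:    L    L    L    L    W
a=1:    L    L    L    L    W
a=2:    L    L    L    L    W
a=3:    W    W    W    W    L
a=4:    W    W    W    W    L
a=5:    W    W    W    W    L
a=6:    W    W    W    W    W
Cells with no legal move (terminal, hence L): (0,0), (0,1), (0,2), (0,3), (1,0), (1,1), (1,2), (1,3), (2,0), (2,1), (2,2), (2,3).
The remaining L cells, each justified by listing all of its moves:
(3,4): L (options (0,4)(W), (3,0)(W) are all W)
(4,4): L (options (1,4)(W), (0,4)(W), (4,0)(W) are all W)
(5,4): L (options (2,4)(W), (1,4)(W), (0,4)(W), (5,0)(W) are all W)
Every other cell has at least one move into one of the L cells above, so it is W.
From (6,4), the L positions reachable in one move are: (3,4).

Move to (3,4).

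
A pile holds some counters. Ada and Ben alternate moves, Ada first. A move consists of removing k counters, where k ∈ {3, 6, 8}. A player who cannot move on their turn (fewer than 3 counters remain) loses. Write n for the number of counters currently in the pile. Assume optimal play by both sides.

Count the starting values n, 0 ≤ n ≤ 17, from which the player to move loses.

6

Use the standard recursion: the mover loses at a terminal position; elsewhere, the mover wins exactly when some move hands the opponent an L position.
n=0: no move → L
n=1: no move → L
n=2: no move → L
n=3: reaches L-position 0 → W
n=4: reaches L-position 1 → W
n=5: reaches L-position 2 → W
n=6: reaches L-position 0 → W
n=7: reaches L-position 1 → W
n=8: reaches L-position 2 → W
n=9: reaches L-position 1 → W
n=10: reaches L-position 2 → W
n=11: only reaches 8(W), 5(W), 3(W), all W → L
n=12: only reaches 9(W), 6(W), 4(W), all W → L
n=13: only reaches 10(W), 7(W), 5(W), all W → L
n=14: reaches L-position 11 → W
n=15: reaches L-position 12 → W
n=16: reaches L-position 13 → W
n=17: reaches L-position 11 → W
L entries with 0 ≤ n ≤ 17: n = 0, 1, 2, 11, 12, 13; that makes 6.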